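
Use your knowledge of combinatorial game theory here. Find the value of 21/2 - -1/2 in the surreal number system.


x = 21/2, y = -1/2
Converting to common denominator: 2
x = 21/2, y = -1/2
x - y = 21/2 - -1/2 = 11

11


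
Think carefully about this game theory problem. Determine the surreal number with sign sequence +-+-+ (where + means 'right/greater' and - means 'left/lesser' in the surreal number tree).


Sign expansion: +-+-+
Rule: track bounds (lo, hi), initially (-inf, +inf). On '+', the current value becomes lo and we move to the simplest number in (value, hi): value + 1 if hi = +inf, otherwise the midpoint (value + hi)/2. On '-', the current value becomes hi and we move to value - 1 if lo = -inf, otherwise the midpoint (lo + value)/2.
Start at 0.
Step 1: sign = +, move right. Bounds: (0, +inf). Value = 1
Step 2: sign = -, move left. Bounds: (0, 1). Value = 1/2
Step 3: sign = +, move right. Bounds: (1/2, 1). Value = 3/4
Step 4: sign = -, move left. Bounds: (1/2, 3/4). Value = 5/8
Step 5: sign = +, move right. Bounds: (5/8, 3/4). Value = 11/16
The surreal number with sign expansion +-+-+ is 11/16.

11/16


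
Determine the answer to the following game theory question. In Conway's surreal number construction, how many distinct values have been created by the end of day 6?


Day 0: {|} = 0 is born. Count = 1.
Day n: the number of surreal numbers born by day n is 2^(n+1) - 1.
By day 0: 2^1 - 1 = 1
By day 1: 2^2 - 1 = 3
By day 2: 2^3 - 1 = 7
By day 3: 2^4 - 1 = 15
By day 4: 2^5 - 1 = 31
By day 5: 2^6 - 1 = 63
By day 6: 2^7 - 1 = 127
By day 6: 127 surreal numbers.

127


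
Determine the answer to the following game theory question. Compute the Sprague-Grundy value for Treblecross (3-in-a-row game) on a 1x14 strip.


Treblecross: place X on empty cells; 3-in-a-row wins.
Playing within two cells of an existing X lets the opponent win at once, so sensible play treats the cells i-2..i+2 around each X as dead. The player left with no safe cell loses, so this is a normal-play take-away game on strips of safe cells.
Placing X at cell i (0-indexed) of a strip of k safe cells leaves independent strips of sizes max(0, i-2) and max(0, k-i-3). Hence G(k) = mex{ G(max(0,i-2)) XOR G(max(0,k-i-3)) : 0 <= i < k }, with G(0) = 0.
G(1): splits (0,0):0^0=0 -> mex({0}) = 1
G(2): splits (0,0):0^0=0 -> mex({0}) = 1
G(3): splits (0,0):0^0=0 -> mex({0}) = 1
G(4): splits (0,1):0^1=1 (0,0):0^0=0 -> mex({0, 1}) = 2
G(5): splits (0,2):0^1=1 (0,1):0^1=1 (0,0):0^0=0 -> mex({0, 1}) = 2
G(6) = mex({1}) = 0
G(7) = mex({0, 1, 2}) = 3
G(8) = mex({0, 1, 2}) = 3
G(9) = mex({0, 2}) = 1
G(10) = mex({0, 2, 3}) = 1
G(11) = mex({0, 3}) = 1
G(12) = mex({1, 3}) = 0
G(13) = mex({0, 1, 2, 3}) = 4
G(14) = mex({0, 1, 2}) = 3
Therefore G(14) = 3.

3


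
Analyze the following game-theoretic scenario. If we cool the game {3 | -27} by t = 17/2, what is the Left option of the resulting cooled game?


Original game: {3 | -27} (a switch {a | b} with a > b).
Cooling by t (for t below the temperature (a - b)/2 = 15) taxes each move by t: {a | b} cooled by t is {a - t | b + t}.
Cooling amount: t = 17/2
Cooled Left option: 3 - 17/2 = -11/2
Cooled Right option: -27 + 17/2 = -37/2
Cooled game: {-11/2 | -37/2}
Left option = -11/2

-11/2


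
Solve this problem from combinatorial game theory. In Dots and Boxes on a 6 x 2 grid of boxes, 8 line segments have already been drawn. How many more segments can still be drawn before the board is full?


Grid: 6 x 2 boxes, i.e. 7 rows and 3 columns of dots.
Horizontal edges: (rows + 1) * cols = 7 * 2 = 14
Vertical edges: rows * (cols + 1) = 6 * 3 = 18
Total edges: 14 + 18 = 32
Edges drawn: 8
Remaining: 32 - 8 = 24

24


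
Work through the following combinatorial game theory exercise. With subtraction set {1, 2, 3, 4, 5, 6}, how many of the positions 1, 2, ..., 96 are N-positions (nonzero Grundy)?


Subtraction set S = {1, 2, 3, 4, 5, 6}, so G(n) = n mod 7.
G(n) = 0 when n is a multiple of 7.
Multiples of 7 in [1, 96]: 13
N-positions (nonzero Grundy) = 96 - 13 = 83

83


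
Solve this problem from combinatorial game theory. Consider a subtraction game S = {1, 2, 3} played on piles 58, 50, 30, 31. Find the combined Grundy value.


Subtraction set: {1, 2, 3}
For this subtraction set, G(n) = n mod 4 (period = max + 1 = 4).
Pile 1 (size 58): G(58) = 58 mod 4 = 2
Pile 2 (size 50): G(50) = 50 mod 4 = 2
Pile 3 (size 30): G(30) = 30 mod 4 = 2
Pile 4 (size 31): G(31) = 31 mod 4 = 3
Total Grundy value = XOR of all: 2 XOR 2 XOR 2 XOR 3 = 1

1


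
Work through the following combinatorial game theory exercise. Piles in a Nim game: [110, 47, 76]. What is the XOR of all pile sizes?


We need the XOR (exclusive or) of all pile sizes.
After XOR-ing pile 1 (size 110): 0 XOR 110 = 110
After XOR-ing pile 2 (size 47): 110 XOR 47 = 65
After XOR-ing pile 3 (size 76): 65 XOR 76 = 13
The Nim-value of this position is 13.

13


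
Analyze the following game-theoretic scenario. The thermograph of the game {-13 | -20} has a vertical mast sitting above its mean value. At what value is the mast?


Game = {-13 | -20}, a switch {a | b} with numbers a > b.
Its thermograph has left wall a - t and right wall b + t, which meet at t = (a - b)/2, where both equal (a + b)/2. So the mast (mean value) is at (a + b)/2.
Mean = (-13 + (-20))/2 = -33/2 = -33/2

-33/2


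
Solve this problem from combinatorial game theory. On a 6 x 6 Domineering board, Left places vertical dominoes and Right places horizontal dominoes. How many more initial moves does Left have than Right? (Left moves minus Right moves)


Board is 6 x 6 (rows x cols).
Left (vertical) placements: (rows-1) * cols = 5 * 6 = 30
Right (horizontal) placements: rows * (cols-1) = 6 * 5 = 30
Advantage = Left - Right = 30 - 30 = 0

0


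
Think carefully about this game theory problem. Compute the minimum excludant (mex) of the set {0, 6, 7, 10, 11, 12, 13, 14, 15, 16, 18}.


Set = {0, 6, 7, 10, 11, 12, 13, 14, 15, 16, 18}
0 is in the set.
1 is NOT in the set. This is the mex.
mex = 1

1


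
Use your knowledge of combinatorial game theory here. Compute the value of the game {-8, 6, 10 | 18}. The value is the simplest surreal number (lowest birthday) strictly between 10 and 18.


Left options: {-8, 6, 10}, max = 10
Right options: {18}, min = 18
All options are numbers and max(Left) < min(Right), so by the simplicity theorem the value is the simplest (earliest-born) number strictly between 10 and 18.
Integers 11 through 17 all lie strictly between 10 and 18.
Among integers, the simplest (lowest birthday = smallest |n|; 0 is born on day 0, +-n on day n) is 11.
No non-integer in the interval can be simpler: if x is a non-integer in the interval, then floor(x) or ceil(x) also lies in the interval (the interval contains an integer), and both are proper prefixes of x's sign expansion, i.e. born earlier. So the game value is 11.
Game value = 11

11


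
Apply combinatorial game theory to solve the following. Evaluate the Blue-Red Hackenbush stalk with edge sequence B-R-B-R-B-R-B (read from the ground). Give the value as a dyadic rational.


Edges (from ground): B-R-B-R-B-R-B
By Berlekamp's sign-expansion rule, a Blue-Red Hackenbush stalk has the value of the surreal number whose sign sequence is the edge sequence with B -> + and R -> -.
Sign sequence: +-+-+-+
Trace the sign expansion in the surreal number tree, starting from 0:
Edge 1: B (sign +) -> bounds (0, +inf), value = 1
Edge 2: R (sign -) -> bounds (0, 1), value = 1/2
Edge 3: B (sign +) -> bounds (1/2, 1), value = 3/4
Edge 4: R (sign -) -> bounds (1/2, 3/4), value = 5/8
Edge 5: B (sign +) -> bounds (5/8, 3/4), value = 11/16
Edge 6: R (sign -) -> bounds (5/8, 11/16), value = 21/32
Edge 7: B (sign +) -> bounds (21/32, 11/16), value = 43/64
Game value = 43/64

43/64


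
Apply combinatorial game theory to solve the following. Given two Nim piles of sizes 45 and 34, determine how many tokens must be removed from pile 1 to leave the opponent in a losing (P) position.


Piles: 45 and 34
Current XOR: 45 XOR 34 = 15 (non-zero, so this is an N-position).
To make the XOR zero, we need to find a move that balances the piles.
For pile 1 (size 45): target = 45 XOR 15 = 34
We reduce pile 1 from 45 to 34.
Tokens removed: 45 - 34 = 11
Verification: 34 XOR 34 = 0

11


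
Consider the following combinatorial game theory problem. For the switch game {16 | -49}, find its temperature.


The game is {16 | -49}, a switch {a | b} with numbers a > b.
Cooling {a | b} by t gives {a - t | b + t}, which stops being hot when a - t = b + t, i.e. at t = (a - b)/2. So the temperature of a switch is (a - b)/2.
Temperature = (Left option - Right option) / 2
= (16 - (-49)) / 2
= 65 / 2
= 65/2

65/2


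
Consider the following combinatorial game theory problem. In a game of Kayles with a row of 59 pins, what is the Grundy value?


Kayles: a move removes 1 or 2 adjacent pins from a contiguous row.
Removing pins from a row of k leaves two independent rows (a, b) with a + b = k - 1 (one pin) or a + b = k - 2 (two pins); an end removal gives a = 0.
By Sprague-Grundy, G(k) = mex{ G(a) XOR G(b) } over all these splits. G(0) = 0.
G(1): splits (0,0):0^0=0 -> mex({0}) = 1
G(2): splits (0,1):0^1=1 (0,0):0^0=0 -> mex({0, 1}) = 2
G(3): splits (0,2):0^2=2 (1,1):1^1=0 (0,1):0^1=1 -> mex({0, 1, 2}) = 3
G(4): splits (0,3):0^3=3 (1,2):1^2=3 (0,2):0^2=2 (1,1):1^1=0 -> mex({0, 2, 3}) = 1
G(5): splits (0,4):0^1=1 (1,3):1^3=2 (2,2):2^2=0 (0,3):0^3=3 (1,2):1^2=3 -> mex({0, 1, 2, 3}) = 4
G(6) = mex({0, 1, 2, 4}) = 3
G(7) = mex({0, 1, 3, 4, 5}) = 2
G(8) = mex({0, 2, 3, 5, 6}) = 1
G(9) = mex({0, 1, 2, 3, 6, 7}) = 4
G(10) = mex({0, 1, 3, 4, 5, 7}) = 2
G(11) = mex({0, 1, 2, 3, 4, 5}) = 6
G(12) = mex({0, 1, 2, 3, 5, 6, 7}) = 4
G(13) = mex({0, 2, 3, 4, 6, 7}) = 1
G(14) = mex({0, 1, 4, 5, 6, 7}) = 2
G(15) = mex({0, 1, 2, 3, 4, 5, 6}) = 7
G(16) = mex({0, 2, 3, 5, 6, 7}) = 1
G(17) = mex({0, 1, 2, 3, 5, 6, 7}) = 4
G(18) = mex({0, 1, 2, 4, 5, 6}) = 3
G(19) = mex({0, 1, 3, 4, 5, 7}) = 2
G(20) = mex({0, 2, 3, 4, 5, 6, 7}) = 1
G(21) = mex({0, 1, 2, 3, 5, 6, 7}) = 4
G(22) = mex({0, 1, 2, 3, 4, 5, 7}) = 6
G(23) = mex({0, 1, 2, 3, 4, 5, 6}) = 7
G(24) = mex({0, 1, 2, 3, 5, 6, 7}) = 4
G(25) = mex({0, 2, 3, 4, 6, 7}) = 1
G(26) = mex({0, 1, 3, 4, 5, 6, 7}) = 2
G(27) = mex({0, 1, 2, 3, 4, 5, 6, 7}) = 8
G(28) = mex({0, 1, 2, 3, 4, 6, 7, 8}) = 5
G(29) = mex({0, 1, 2, 3, 5, 6, 7, 8, 9}) = 4
G(30) = mex({0, 1, 2, 3, 4, 5, 6, 9, 10}) = 7
G(31) = mex({0, 1, 3, 4, 5, 7, 10, 11}) = 2
G(32) = mex({0, 2, 3, 4, 5, 6, 7, 9, 11}) = 1
G(33) = mex({0, 1, 2, 3, 4, 5, 6, 7, 9, 12}) = 8
G(34) = mex({0, 1, 2, 3, 4, 5, 7, 8, 11, 12}) = 6
G(35) = mex({0, 1, 2, 3, 4, 5, 6, 8, 9, 10, 11}) = 7
G(36) = mex({0, 1, 2, 3, 5, 6, 7, 9, 10}) = 4
G(37) = mex({0, 2, 3, 4, 6, 7, 9, 10, 11, 12}) = 1
G(38) = mex({0, 1, 3, 4, 5, 6, 7, 9, 10, 11, 12}) = 2
G(39) = mex({0, 1, 2, 4, 5, 6, 7, 9, 10, 12, 14}) = 3
G(40) = mex({0, 2, 3, 4, 6, 7, 11, 12, 14}) = 1
G(41) = mex({0, 1, 2, 3, 5, 6, 7, 9, 10, 11, 12}) = 4
G(42) = mex({0, 1, 2, 3, 4, 5, 6, 9, 10}) = 7
G(43) = mex({0, 1, 3, 4, 5, 7, 9, 10, 12, 15}) = 2
G(44) = mex({0, 2, 3, 4, 5, 6, 7, 9, 10, 12, 15}) = 1
G(45) = mex({0, 1, 2, 3, 4, 5, 6, 7, 9, 10, 12, 14}) = 8
G(46) = mex({0, 1, 3, 4, 5, 7, 8, 11, 12, 14}) = 2
G(47) = mex({0, 1, 2, 3, 4, 5, 6, 8, 9, 10, 11, 12}) = 7
G(48) = mex({0, 1, 2, 3, 5, 6, 7, 9, 10}) = 4
G(49) = mex({0, 2, 3, 4, 6, 7, 9, 10, 11, 12, 15}) = 1
G(50) = mex({0, 1, 4, 5, 6, 7, 9, 11, 12, 14, 15}) = 2
G(51) = mex({0, 1, 2, 3, 4, 5, 6, 7, 9, 12, 14, 15}) = 8
G(52) = mex({0, 2, 3, 4, 5, 6, 7, 8, 11, 12, 15}) = 1
G(53) = mex({0, 1, 2, 3, 5, 6, 7, 8, 9, 10, 11, 12}) = 4
G(54) = mex({0, 1, 2, 3, 4, 5, 6, 9, 10}) = 7
G(55) = mex({0, 1, 3, 4, 5, 7, 9, 10, 11, 12}) = 2
G(56) = mex({0, 2, 3, 4, 5, 6, 7, 9, 10, 11, 12, 13, 14}) = 1
G(57) = mex({0, 1, 2, 3, 5, 6, 7, 9, 10, 12, 13, 14, 15}) = 4
G(58) = mex({0, 1, 3, 4, 5, 7, 11, 12, 14, 15}) = 2
G(59) = mex({0, 1, 2, 3, 4, 5, 6, 9, 10, 11, 12, 15}) = 7
Therefore G(59) = 7.

7


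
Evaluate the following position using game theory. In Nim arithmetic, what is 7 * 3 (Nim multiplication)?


Nim multiplication is bilinear over XOR: (u XOR v) * w = (u*w) XOR (v*w).
So we split each operand into its bit components and XOR the pairwise Nim products.
7 = 1 + 2 + 4 (as XOR of powers of 2).
3 = 1 + 2 (as XOR of powers of 2).
Using the standard Nim-product table on single bits:
  2*2 = 3,   2*4 = 8,   2*8 = 12,
  4*4 = 6,   4*8 = 11,  8*8 = 13,
and  1*x = x (identity), k*l = l*k (commutative).
Pairwise Nim products:
  1 * 1 = 1
  1 * 2 = 2
  2 * 1 = 2
  2 * 2 = 3
  4 * 1 = 4
  4 * 2 = 8
XOR them: 1 XOR 2 XOR 2 XOR 3 XOR 4 XOR 8 = 14.
Result: 7 * 3 = 14 (in Nim).

14


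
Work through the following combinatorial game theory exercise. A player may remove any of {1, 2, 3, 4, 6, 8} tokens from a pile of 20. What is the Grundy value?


The subtraction set is S = {1, 2, 3, 4, 6, 8}.
G(k) = mex{ G(k - s) : s in S, s <= k }. We compute iteratively: G(0) = 0.
G(1) = mex({0}) = 1
G(2) = mex({0, 1}) = 2
G(3) = mex({0, 1, 2}) = 3
G(4) = mex({0, 1, 2, 3}) = 4
G(5) = mex({1, 2, 3, 4}) = 0
G(6) = mex({0, 2, 3, 4}) = 1
G(7) = mex({0, 1, 3, 4}) = 2
G(8) = mex({0, 1, 2, 4}) = 3
G(9) = mex({0, 1, 2, 3}) = 4
G(10) = mex({1, 2, 3, 4}) = 0
G(11) = mex({0, 2, 3, 4}) = 1
G(12) = mex({0, 1, 3, 4}) = 2
Observe that G(5)..G(12) = 0, 1, 2, 3, 4, 0, 1, 2 repeats G(0)..G(7) = 0, 1, 2, 3, 4, 0, 1, 2.
For k >= max(S) = 8, G(k) is determined by the previous 8 values G(k-8)..G(k-1); a window of 8 consecutive values has recurred shifted by 5, so by induction G(k + 5) = G(k) for all k >= 0: the sequence is periodic from the start with period 5.
One period: G(0..4) = 0, 1, 2, 3, 4.
20 mod 5 = 0, so G(20) = G(0) = 0.

0


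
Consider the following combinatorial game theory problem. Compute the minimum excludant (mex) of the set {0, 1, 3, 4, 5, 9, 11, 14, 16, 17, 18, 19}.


Set = {0, 1, 3, 4, 5, 9, 11, 14, 16, 17, 18, 19}
0 is in the set.
1 is in the set.
2 is NOT in the set. This is the mex.
mex = 2

2


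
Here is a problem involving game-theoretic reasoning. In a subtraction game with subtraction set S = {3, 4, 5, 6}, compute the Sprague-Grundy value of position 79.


The subtraction set is S = {3, 4, 5, 6}.
G(k) = mex{ G(k - s) : s in S, s <= k }. We compute iteratively: G(0) = 0.
G(1) = mex({}) = 0
G(2) = mex({}) = 0
G(3) = mex({0}) = 1
G(4) = mex({0}) = 1
G(5) = mex({0}) = 1
G(6) = mex({0, 1}) = 2
G(7) = mex({0, 1}) = 2
G(8) = mex({0, 1}) = 2
G(9) = mex({1, 2}) = 0
G(10) = mex({1, 2}) = 0
G(11) = mex({1, 2}) = 0
G(12) = mex({0, 2}) = 1
G(13) = mex({0, 2}) = 1
G(14) = mex({0, 2}) = 1
Observe that G(9)..G(14) = 0, 0, 0, 1, 1, 1 repeats G(0)..G(5) = 0, 0, 0, 1, 1, 1.
For k >= max(S) = 6, G(k) is determined by the previous 6 values G(k-6)..G(k-1); a window of 6 consecutive values has recurred shifted by 9, so by induction G(k + 9) = G(k) for all k >= 0: the sequence is periodic from the start with period 9.
One period: G(0..8) = 0, 0, 0, 1, 1, 1, 2, 2, 2.
79 mod 9 = 7, so G(79) = G(7) = 2.

2


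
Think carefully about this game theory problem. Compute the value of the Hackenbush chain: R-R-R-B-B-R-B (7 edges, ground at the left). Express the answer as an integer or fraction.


Edges (from ground): R-R-R-B-B-R-B
By Berlekamp's sign-expansion rule, a Blue-Red Hackenbush stalk has the value of the surreal number whose sign sequence is the edge sequence with B -> + and R -> -.
Sign sequence: ---++-+
Trace the sign expansion in the surreal number tree, starting from 0:
Edge 1: R (sign -) -> bounds (-inf, 0), value = -1
Edge 2: R (sign -) -> bounds (-inf, -1), value = -2
Edge 3: R (sign -) -> bounds (-inf, -2), value = -3
Edge 4: B (sign +) -> bounds (-3, -2), value = -5/2
Edge 5: B (sign +) -> bounds (-5/2, -2), value = -9/4
Edge 6: R (sign -) -> bounds (-5/2, -9/4), value = -19/8
Edge 7: B (sign +) -> bounds (-19/8, -9/4), value = -37/16
Game value = -37/16

-37/16


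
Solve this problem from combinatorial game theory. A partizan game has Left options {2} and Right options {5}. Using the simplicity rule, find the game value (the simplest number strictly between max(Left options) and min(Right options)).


Left options: {2}, max = 2
Right options: {5}, min = 5
All options are numbers and max(Left) < min(Right), so by the simplicity theorem the value is the simplest (earliest-born) number strictly between 2 and 5.
Integers 3 through 4 all lie strictly between 2 and 5.
Among integers, the simplest (lowest birthday = smallest |n|; 0 is born on day 0, +-n on day n) is 3.
No non-integer in the interval can be simpler: if x is a non-integer in the interval, then floor(x) or ceil(x) also lies in the interval (the interval contains an integer), and both are proper prefixes of x's sign expansion, i.e. born earlier. So the game value is 3.
Game value = 3

3


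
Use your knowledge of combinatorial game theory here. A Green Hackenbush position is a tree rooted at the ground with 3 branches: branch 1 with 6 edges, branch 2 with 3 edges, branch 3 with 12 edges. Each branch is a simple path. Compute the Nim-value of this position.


The tree has 3 branches from the ground vertex.
In Green Hackenbush, the Nim-value of a simple path of length k is k.
Branch 1: length 6, Nim-value = 6
Branch 2: length 3, Nim-value = 3
Branch 3: length 12, Nim-value = 12
Total Nim-value = XOR of all branch values:
0 XOR 6 = 6
6 XOR 3 = 5
5 XOR 12 = 9
Nim-value of the tree = 9

9


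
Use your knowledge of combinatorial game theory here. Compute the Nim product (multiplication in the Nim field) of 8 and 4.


Nim multiplication is bilinear over XOR: (u XOR v) * w = (u*w) XOR (v*w).
So we split each operand into its bit components and XOR the pairwise Nim products.
8 = 8 (as XOR of powers of 2).
4 = 4 (as XOR of powers of 2).
Using the standard Nim-product table on single bits:
  2*2 = 3,   2*4 = 8,   2*8 = 12,
  4*4 = 6,   4*8 = 11,  8*8 = 13,
and  1*x = x (identity), k*l = l*k (commutative).
Pairwise Nim products:
  8 * 4 = 11
XOR them: 11 = 11.
Result: 8 * 4 = 11 (in Nim).

11


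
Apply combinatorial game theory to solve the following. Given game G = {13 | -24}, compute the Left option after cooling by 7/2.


Original game: {13 | -24} (a switch {a | b} with a > b).
Cooling by t (for t below the temperature (a - b)/2 = 37/2) taxes each move by t: {a | b} cooled by t is {a - t | b + t}.
Cooling amount: t = 7/2
Cooled Left option: 13 - 7/2 = 19/2
Cooled Right option: -24 + 7/2 = -41/2
Cooled game: {19/2 | -41/2}
Left option = 19/2

19/2


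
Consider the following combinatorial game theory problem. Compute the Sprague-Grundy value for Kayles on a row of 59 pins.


Kayles: a move removes 1 or 2 adjacent pins from a contiguous row.
Removing pins from a row of k leaves two independent rows (a, b) with a + b = k - 1 (one pin) or a + b = k - 2 (two pins); an end removal gives a = 0.
By Sprague-Grundy, G(k) = mex{ G(a) XOR G(b) } over all these splits. G(0) = 0.
G(1): splits (0,0):0^0=0 -> mex({0}) = 1
G(2): splits (0,1):0^1=1 (0,0):0^0=0 -> mex({0, 1}) = 2
G(3): splits (0,2):0^2=2 (1,1):1^1=0 (0,1):0^1=1 -> mex({0, 1, 2}) = 3
G(4): splits (0,3):0^3=3 (1,2):1^2=3 (0,2):0^2=2 (1,1):1^1=0 -> mex({0, 2, 3}) = 1
G(5): splits (0,4):0^1=1 (1,3):1^3=2 (2,2):2^2=0 (0,3):0^3=3 (1,2):1^2=3 -> mex({0, 1, 2, 3}) = 4
G(6) = mex({0, 1, 2, 4}) = 3
G(7) = mex({0, 1, 3, 4, 5}) = 2
G(8) = mex({0, 2, 3, 5, 6}) = 1
G(9) = mex({0, 1, 2, 3, 6, 7}) = 4
G(10) = mex({0, 1, 3, 4, 5, 7}) = 2
G(11) = mex({0, 1, 2, 3, 4, 5}) = 6
G(12) = mex({0, 1, 2, 3, 5, 6, 7}) = 4
G(13) = mex({0, 2, 3, 4, 6, 7}) = 1
G(14) = mex({0, 1, 4, 5, 6, 7}) = 2
G(15) = mex({0, 1, 2, 3, 4, 5, 6}) = 7
G(16) = mex({0, 2, 3, 5, 6, 7}) = 1
G(17) = mex({0, 1, 2, 3, 5, 6, 7}) = 4
G(18) = mex({0, 1, 2, 4, 5, 6}) = 3
G(19) = mex({0, 1, 3, 4, 5, 7}) = 2
G(20) = mex({0, 2, 3, 4, 5, 6, 7}) = 1
G(21) = mex({0, 1, 2, 3, 5, 6, 7}) = 4
G(22) = mex({0, 1, 2, 3, 4, 5, 7}) = 6
G(23) = mex({0, 1, 2, 3, 4, 5, 6}) = 7
G(24) = mex({0, 1, 2, 3, 5, 6, 7}) = 4
G(25) = mex({0, 2, 3, 4, 6, 7}) = 1
G(26) = mex({0, 1, 3, 4, 5, 6, 7}) = 2
G(27) = mex({0, 1, 2, 3, 4, 5, 6, 7}) = 8
G(28) = mex({0, 1, 2, 3, 4, 6, 7, 8}) = 5
G(29) = mex({0, 1, 2, 3, 5, 6, 7, 8, 9}) = 4
G(30) = mex({0, 1, 2, 3, 4, 5, 6, 9, 10}) = 7
G(31) = mex({0, 1, 3, 4, 5, 7, 10, 11}) = 2
G(32) = mex({0, 2, 3, 4, 5, 6, 7, 9, 11}) = 1
G(33) = mex({0, 1, 2, 3, 4, 5, 6, 7, 9, 12}) = 8
G(34) = mex({0, 1, 2, 3, 4, 5, 7, 8, 11, 12}) = 6
G(35) = mex({0, 1, 2, 3, 4, 5, 6, 8, 9, 10, 11}) = 7
G(36) = mex({0, 1, 2, 3, 5, 6, 7, 9, 10}) = 4
G(37) = mex({0, 2, 3, 4, 6, 7, 9, 10, 11, 12}) = 1
G(38) = mex({0, 1, 3, 4, 5, 6, 7, 9, 10, 11, 12}) = 2
G(39) = mex({0, 1, 2, 4, 5, 6, 7, 9, 10, 12, 14}) = 3
G(40) = mex({0, 2, 3, 4, 6, 7, 11, 12, 14}) = 1
G(41) = mex({0, 1, 2, 3, 5, 6, 7, 9, 10, 11, 12}) = 4
G(42) = mex({0, 1, 2, 3, 4, 5, 6, 9, 10}) = 7
G(43) = mex({0, 1, 3, 4, 5, 7, 9, 10, 12, 15}) = 2
G(44) = mex({0, 2, 3, 4, 5, 6, 7, 9, 10, 12, 15}) = 1
G(45) = mex({0, 1, 2, 3, 4, 5, 6, 7, 9, 10, 12, 14}) = 8
G(46) = mex({0, 1, 3, 4, 5, 7, 8, 11, 12, 14}) = 2
G(47) = mex({0, 1, 2, 3, 4, 5, 6, 8, 9, 10, 11, 12}) = 7
G(48) = mex({0, 1, 2, 3, 5, 6, 7, 9, 10}) = 4
G(49) = mex({0, 2, 3, 4, 6, 7, 9, 10, 11, 12, 15}) = 1
G(50) = mex({0, 1, 4, 5, 6, 7, 9, 11, 12, 14, 15}) = 2
G(51) = mex({0, 1, 2, 3, 4, 5, 6, 7, 9, 12, 14, 15}) = 8
G(52) = mex({0, 2, 3, 4, 5, 6, 7, 8, 11, 12, 15}) = 1
G(53) = mex({0, 1, 2, 3, 5, 6, 7, 8, 9, 10, 11, 12}) = 4
G(54) = mex({0, 1, 2, 3, 4, 5, 6, 9, 10}) = 7
G(55) = mex({0, 1, 3, 4, 5, 7, 9, 10, 11, 12}) = 2
G(56) = mex({0, 2, 3, 4, 5, 6, 7, 9, 10, 11, 12, 13, 14}) = 1
G(57) = mex({0, 1, 2, 3, 5, 6, 7, 9, 10, 12, 13, 14, 15}) = 4
G(58) = mex({0, 1, 3, 4, 5, 7, 11, 12, 14, 15}) = 2
G(59) = mex({0, 1, 2, 3, 4, 5, 6, 9, 10, 11, 12, 15}) = 7
Therefore G(59) = 7.

7


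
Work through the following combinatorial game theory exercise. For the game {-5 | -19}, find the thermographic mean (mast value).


Game = {-5 | -19}, a switch {a | b} with numbers a > b.
Its thermograph has left wall a - t and right wall b + t, which meet at t = (a - b)/2, where both equal (a + b)/2. So the mast (mean value) is at (a + b)/2.
Mean = (-5 + (-19))/2 = -24/2 = -12

-12


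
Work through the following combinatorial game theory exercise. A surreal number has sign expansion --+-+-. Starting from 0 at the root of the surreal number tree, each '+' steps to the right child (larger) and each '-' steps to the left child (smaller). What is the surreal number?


Sign expansion: --+-+-
Rule: track bounds (lo, hi), initially (-inf, +inf). On '+', the current value becomes lo and we move to the simplest number in (value, hi): value + 1 if hi = +inf, otherwise the midpoint (value + hi)/2. On '-', the current value becomes hi and we move to value - 1 if lo = -inf, otherwise the midpoint (lo + value)/2.
Start at 0.
Step 1: sign = -, move left. Bounds: (-inf, 0). Value = -1
Step 2: sign = -, move left. Bounds: (-inf, -1). Value = -2
Step 3: sign = +, move right. Bounds: (-2, -1). Value = -3/2
Step 4: sign = -, move left. Bounds: (-2, -3/2). Value = -7/4
Step 5: sign = +, move right. Bounds: (-7/4, -3/2). Value = -13/8
Step 6: sign = -, move left. Bounds: (-7/4, -13/8). Value = -27/16
The surreal number with sign expansion --+-+- is -27/16.

-27/16


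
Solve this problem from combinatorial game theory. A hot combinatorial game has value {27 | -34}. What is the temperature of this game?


The game is {27 | -34}, a switch {a | b} with numbers a > b.
Cooling {a | b} by t gives {a - t | b + t}, which stops being hot when a - t = b + t, i.e. at t = (a - b)/2. So the temperature of a switch is (a - b)/2.
Temperature = (Left option - Right option) / 2
= (27 - (-34)) / 2
= 61 / 2
= 61/2

61/2


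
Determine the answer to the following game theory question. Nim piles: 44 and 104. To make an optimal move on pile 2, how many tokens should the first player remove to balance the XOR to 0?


Piles: 44 and 104
Current XOR: 44 XOR 104 = 68 (non-zero, so this is an N-position).
To make the XOR zero, we need to find a move that balances the piles.
For pile 2 (size 104): target = 104 XOR 68 = 44
We reduce pile 2 from 104 to 44.
Tokens removed: 104 - 44 = 60
Verification: 44 XOR 44 = 0

60


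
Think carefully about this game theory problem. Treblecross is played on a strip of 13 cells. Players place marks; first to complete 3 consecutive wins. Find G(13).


Treblecross: place X on empty cells; 3-in-a-row wins.
Playing within two cells of an existing X lets the opponent win at once, so sensible play treats the cells i-2..i+2 around each X as dead. The player left with no safe cell loses, so this is a normal-play take-away game on strips of safe cells.
Placing X at cell i (0-indexed) of a strip of k safe cells leaves independent strips of sizes max(0, i-2) and max(0, k-i-3). Hence G(k) = mex{ G(max(0,i-2)) XOR G(max(0,k-i-3)) : 0 <= i < k }, with G(0) = 0.
G(1): splits (0,0):0^0=0 -> mex({0}) = 1
G(2): splits (0,0):0^0=0 -> mex({0}) = 1
G(3): splits (0,0):0^0=0 -> mex({0}) = 1
G(4): splits (0,1):0^1=1 (0,0):0^0=0 -> mex({0, 1}) = 2
G(5): splits (0,2):0^1=1 (0,1):0^1=1 (0,0):0^0=0 -> mex({0, 1}) = 2
G(6) = mex({1}) = 0
G(7) = mex({0, 1, 2}) = 3
G(8) = mex({0, 1, 2}) = 3
G(9) = mex({0, 2}) = 1
G(10) = mex({0, 2, 3}) = 1
G(11) = mex({0, 3}) = 1
G(12) = mex({1, 3}) = 0
G(13) = mex({0, 1, 2, 3}) = 4
Therefore G(13) = 4.

4


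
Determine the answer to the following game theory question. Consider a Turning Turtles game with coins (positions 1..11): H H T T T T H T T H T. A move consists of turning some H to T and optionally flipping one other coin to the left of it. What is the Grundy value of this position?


Coins: H H T T T T H T T H T
Key fact: a single head at position k behaves exactly like a Nim heap of size k (turning it to T and optionally flipping a coin at j < k corresponds to moving the heap from k to j, or to 0), and heads combine as a disjunctive sum (two heads at the same place would cancel, matching j XOR j = 0). So the Nim-value is the XOR of the 1-indexed positions of the heads.
Face-up positions (1-indexed): [1, 2, 7, 10]
XOR 0 with 1: 0 XOR 1 = 1
XOR 1 with 2: 1 XOR 2 = 3
XOR 3 with 7: 3 XOR 7 = 4
XOR 4 with 10: 4 XOR 10 = 14
Nim-value = 14

14


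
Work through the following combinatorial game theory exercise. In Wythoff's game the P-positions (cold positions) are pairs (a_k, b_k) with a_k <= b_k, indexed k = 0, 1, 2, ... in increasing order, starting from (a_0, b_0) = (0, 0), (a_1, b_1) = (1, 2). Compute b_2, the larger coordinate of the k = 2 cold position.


By Wythoff's theorem, a_k = floor(k * phi) and b_k = floor(k * phi^2) = a_k + k, where phi = (1 + sqrt(5))/2 is the golden ratio.
phi = (1 + sqrt(5))/2 = 1.618034
phi^2 = phi + 1 = 2.618034
k = 2
k * phi^2 = 2 * 2.618034 = 5.236068
b_2 = floor(k * phi^2) = 5 (check: a_2 + k = 3 + 2 = 5)

5


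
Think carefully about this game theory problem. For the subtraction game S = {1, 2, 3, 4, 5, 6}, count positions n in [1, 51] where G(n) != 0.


Subtraction set S = {1, 2, 3, 4, 5, 6}, so G(n) = n mod 7.
G(n) = 0 when n is a multiple of 7.
Multiples of 7 in [1, 51]: 7
N-positions (nonzero Grundy) = 51 - 7 = 44

44


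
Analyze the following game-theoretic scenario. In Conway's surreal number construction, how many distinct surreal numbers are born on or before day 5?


Day 0: {|} = 0 is born. Count = 1.
Day n: the number of surreal numbers born by day n is 2^(n+1) - 1.
By day 0: 2^1 - 1 = 1
By day 1: 2^2 - 1 = 3
By day 2: 2^3 - 1 = 7
By day 3: 2^4 - 1 = 15
By day 4: 2^5 - 1 = 31
By day 5: 2^6 - 1 = 63
By day 5: 63 surreal numbers.

63


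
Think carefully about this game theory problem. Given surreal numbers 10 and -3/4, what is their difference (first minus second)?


x = 10, y = -3/4
Converting to common denominator: 4
x = 40/4, y = -3/4
x - y = 10 - -3/4 = 43/4

43/4


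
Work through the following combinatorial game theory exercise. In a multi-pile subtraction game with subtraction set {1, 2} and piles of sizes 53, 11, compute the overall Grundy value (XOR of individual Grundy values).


Subtraction set: {1, 2}
For this subtraction set, G(n) = n mod 3 (period = max + 1 = 3).
Pile 1 (size 53): G(53) = 53 mod 3 = 2
Pile 2 (size 11): G(11) = 11 mod 3 = 2
Total Grundy value = XOR of all: 2 XOR 2 = 0

0


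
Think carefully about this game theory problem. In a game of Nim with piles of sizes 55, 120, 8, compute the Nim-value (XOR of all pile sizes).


We need the XOR (exclusive or) of all pile sizes.
After XOR-ing pile 1 (size 55): 0 XOR 55 = 55
After XOR-ing pile 2 (size 120): 55 XOR 120 = 79
After XOR-ing pile 3 (size 8): 79 XOR 8 = 71
The Nim-value of this position is 71.

71


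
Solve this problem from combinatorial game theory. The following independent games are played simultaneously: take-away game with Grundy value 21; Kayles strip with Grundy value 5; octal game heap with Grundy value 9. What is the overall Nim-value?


By the Sprague-Grundy theorem, the Grundy value of a sum of games is the XOR of individual Grundy values.
take-away game: Grundy value = 21. Running XOR: 0 XOR 21 = 21
Kayles strip: Grundy value = 5. Running XOR: 21 XOR 5 = 16
octal game heap: Grundy value = 9. Running XOR: 16 XOR 9 = 25
The combined Grundy value is 25.

25


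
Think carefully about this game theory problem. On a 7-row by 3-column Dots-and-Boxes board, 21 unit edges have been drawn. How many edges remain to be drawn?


Grid: 7 x 3 boxes, i.e. 8 rows and 4 columns of dots.
Horizontal edges: (rows + 1) * cols = 8 * 3 = 24
Vertical edges: rows * (cols + 1) = 7 * 4 = 28
Total edges: 24 + 28 = 52
Edges drawn: 21
Remaining: 52 - 21 = 31

31


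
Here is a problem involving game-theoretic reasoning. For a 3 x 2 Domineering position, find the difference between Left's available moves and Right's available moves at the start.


Board is 3 x 2 (rows x cols).
Left (vertical) placements: (rows-1) * cols = 2 * 2 = 4
Right (horizontal) placements: rows * (cols-1) = 3 * 1 = 3
Advantage = Left - Right = 4 - 3 = 1

1


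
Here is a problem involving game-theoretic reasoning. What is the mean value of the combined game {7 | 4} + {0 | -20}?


G1 = {7 | 4}, G2 = {0 | -20}
Each is a switch {a | b} with numbers a > b; its mean value is (a + b)/2, and mean value is additive over game sums: m(G1 + G2) = m(G1) + m(G2).
Mean of G1 = (7 + (4))/2 = 11/2 = 11/2
Mean of G2 = (0 + (-20))/2 = -20/2 = -10
Mean of G1 + G2 = 11/2 + -10 = -9/2

-9/2


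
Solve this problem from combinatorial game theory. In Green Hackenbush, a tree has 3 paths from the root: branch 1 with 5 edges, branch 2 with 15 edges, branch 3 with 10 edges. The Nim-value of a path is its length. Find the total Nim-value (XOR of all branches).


The tree has 3 branches from the ground vertex.
In Green Hackenbush, the Nim-value of a simple path of length k is k.
Branch 1: length 5, Nim-value = 5
Branch 2: length 15, Nim-value = 15
Branch 3: length 10, Nim-value = 10
Total Nim-value = XOR of all branch values:
0 XOR 5 = 5
5 XOR 15 = 10
10 XOR 10 = 0
Nim-value of the tree = 0

0


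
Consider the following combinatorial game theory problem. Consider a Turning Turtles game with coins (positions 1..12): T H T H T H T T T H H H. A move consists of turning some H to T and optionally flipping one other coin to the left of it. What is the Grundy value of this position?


Coins: T H T H T H T T T H H H
Key fact: a single head at position k behaves exactly like a Nim heap of size k (turning it to T and optionally flipping a coin at j < k corresponds to moving the heap from k to j, or to 0), and heads combine as a disjunctive sum (two heads at the same place would cancel, matching j XOR j = 0). So the Nim-value is the XOR of the 1-indexed positions of the heads.
Face-up positions (1-indexed): [2, 4, 6, 10, 11, 12]
XOR 0 with 2: 0 XOR 2 = 2
XOR 2 with 4: 2 XOR 4 = 6
XOR 6 with 6: 6 XOR 6 = 0
XOR 0 with 10: 0 XOR 10 = 10
XOR 10 with 11: 10 XOR 11 = 1
XOR 1 with 12: 1 XOR 12 = 13
Nim-value = 13

13


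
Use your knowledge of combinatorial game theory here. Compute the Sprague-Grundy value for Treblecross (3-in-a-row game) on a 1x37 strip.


Treblecross: place X on empty cells; 3-in-a-row wins.
Playing within two cells of an existing X lets the opponent win at once, so sensible play treats the cells i-2..i+2 around each X as dead. The player left with no safe cell loses, so this is a normal-play take-away game on strips of safe cells.
Placing X at cell i (0-indexed) of a strip of k safe cells leaves independent strips of sizes max(0, i-2) and max(0, k-i-3). Hence G(k) = mex{ G(max(0,i-2)) XOR G(max(0,k-i-3)) : 0 <= i < k }, with G(0) = 0.
G(1): splits (0,0):0^0=0 -> mex({0}) = 1
G(2): splits (0,0):0^0=0 -> mex({0}) = 1
G(3): splits (0,0):0^0=0 -> mex({0}) = 1
G(4): splits (0,1):0^1=1 (0,0):0^0=0 -> mex({0, 1}) = 2
G(5): splits (0,2):0^1=1 (0,1):0^1=1 (0,0):0^0=0 -> mex({0, 1}) = 2
G(6) = mex({1}) = 0
G(7) = mex({0, 1, 2}) = 3
G(8) = mex({0, 1, 2}) = 3
G(9) = mex({0, 2}) = 1
G(10) = mex({0, 2, 3}) = 1
G(11) = mex({0, 3}) = 1
G(12) = mex({1, 3}) = 0
G(13) = mex({0, 1, 2, 3}) = 4
G(14) = mex({0, 1, 2}) = 3
G(15) = mex({0, 1, 2}) = 3
G(16) = mex({0, 1, 2, 4}) = 3
G(17) = mex({0, 1, 3, 4}) = 2
G(18) = mex({0, 1, 3, 4}) = 2
G(19) = mex({0, 1, 3, 5}) = 2
G(20) = mex({0, 1, 2, 3, 5}) = 4
G(21) = mex({0, 1, 2, 3, 5}) = 4
G(22) = mex({1, 2, 6}) = 0
G(23) = mex({0, 1, 2, 3, 4, 6}) = 5
G(24) = mex({0, 1, 2, 3, 4}) = 5
G(25) = mex({0, 1, 3, 4, 7}) = 2
G(26) = mex({0, 1, 3, 4, 5, 7}) = 2
G(27) = mex({0, 1, 3, 5}) = 2
G(28) = mex({0, 1, 2, 5}) = 3
G(29) = mex({0, 1, 2, 4, 5, 6}) = 3
G(30) = mex({1, 2, 4, 6}) = 0
G(31) = mex({0, 1, 2, 3, 4, 6}) = 5
G(32) = mex({1, 2, 3, 4, 7}) = 0
G(33) = mex({0, 3, 7}) = 1
G(34) = mex({0, 2, 3, 5, 7}) = 1
G(35) = mex({0, 2, 3, 5, 6}) = 1
G(36) = mex({0, 1, 2, 5, 6}) = 3
G(37) = mex({0, 1, 2, 4, 5, 6}) = 3
Therefore G(37) = 3.

3


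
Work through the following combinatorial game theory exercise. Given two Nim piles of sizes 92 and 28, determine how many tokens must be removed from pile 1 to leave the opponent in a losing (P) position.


Piles: 92 and 28
Current XOR: 92 XOR 28 = 64 (non-zero, so this is an N-position).
To make the XOR zero, we need to find a move that balances the piles.
For pile 1 (size 92): target = 92 XOR 64 = 28
We reduce pile 1 from 92 to 28.
Tokens removed: 92 - 28 = 64
Verification: 28 XOR 28 = 0

64


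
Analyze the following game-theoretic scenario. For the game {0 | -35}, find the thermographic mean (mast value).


Game = {0 | -35}, a switch {a | b} with numbers a > b.
Its thermograph has left wall a - t and right wall b + t, which meet at t = (a - b)/2, where both equal (a + b)/2. So the mast (mean value) is at (a + b)/2.
Mean = (0 + (-35))/2 = -35/2 = -35/2

-35/2


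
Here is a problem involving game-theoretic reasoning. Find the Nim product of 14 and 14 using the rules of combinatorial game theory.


Nim multiplication is bilinear over XOR: (u XOR v) * w = (u*w) XOR (v*w).
So we split each operand into its bit components and XOR the pairwise Nim products.
14 = 2 + 4 + 8 (as XOR of powers of 2).
14 = 2 + 4 + 8 (as XOR of powers of 2).
Using the standard Nim-product table on single bits:
  2*2 = 3,   2*4 = 8,   2*8 = 12,
  4*4 = 6,   4*8 = 11,  8*8 = 13,
and  1*x = x (identity), k*l = l*k (commutative).
Pairwise Nim products:
  2 * 2 = 3
  2 * 4 = 8
  2 * 8 = 12
  4 * 2 = 8
  4 * 4 = 6
  4 * 8 = 11
  8 * 2 = 12
  8 * 4 = 11
  8 * 8 = 13
XOR them: 3 XOR 8 XOR 12 XOR 8 XOR 6 XOR 11 XOR 12 XOR 11 XOR 13 = 8.
Result: 14 * 14 = 8 (in Nim).

8


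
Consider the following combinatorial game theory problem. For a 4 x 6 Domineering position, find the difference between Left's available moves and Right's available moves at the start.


Board is 4 x 6 (rows x cols).
Left (vertical) placements: (rows-1) * cols = 3 * 6 = 18
Right (horizontal) placements: rows * (cols-1) = 4 * 5 = 20
Advantage = Left - Right = 18 - 20 = -2

-2


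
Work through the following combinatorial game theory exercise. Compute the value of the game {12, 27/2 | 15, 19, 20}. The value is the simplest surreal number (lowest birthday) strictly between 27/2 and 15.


Left options: {12, 27/2}, max = 27/2
Right options: {15, 19, 20}, min = 15
All options are numbers and max(Left) < min(Right), so by the simplicity theorem the value is the simplest (earliest-born) number strictly between 27/2 and 15.
The only integer strictly between 27/2 and 15 is 14.
No non-integer in the interval can be simpler: if x is a non-integer in the interval, then floor(x) or ceil(x) also lies in the interval (the interval contains an integer), and both are proper prefixes of x's sign expansion, i.e. born earlier. So the game value is 14.
Game value = 14

14


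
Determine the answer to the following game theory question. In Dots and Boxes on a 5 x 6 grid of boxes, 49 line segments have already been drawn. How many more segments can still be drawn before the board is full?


Grid: 5 x 6 boxes, i.e. 6 rows and 7 columns of dots.
Horizontal edges: (rows + 1) * cols = 6 * 6 = 36
Vertical edges: rows * (cols + 1) = 5 * 7 = 35
Total edges: 36 + 35 = 71
Edges drawn: 49
Remaining: 71 - 49 = 22

22


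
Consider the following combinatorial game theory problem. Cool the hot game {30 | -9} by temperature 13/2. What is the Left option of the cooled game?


Original game: {30 | -9} (a switch {a | b} with a > b).
Cooling by t (for t below the temperature (a - b)/2 = 39/2) taxes each move by t: {a | b} cooled by t is {a - t | b + t}.
Cooling amount: t = 13/2
Cooled Left option: 30 - 13/2 = 47/2
Cooled Right option: -9 + 13/2 = -5/2
Cooled game: {47/2 | -5/2}
Left option = 47/2

47/2


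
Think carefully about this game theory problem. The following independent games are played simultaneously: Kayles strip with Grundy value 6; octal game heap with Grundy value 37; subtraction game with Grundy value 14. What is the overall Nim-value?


By the Sprague-Grundy theorem, the Grundy value of a sum of games is the XOR of individual Grundy values.
Kayles strip: Grundy value = 6. Running XOR: 0 XOR 6 = 6
octal game heap: Grundy value = 37. Running XOR: 6 XOR 37 = 35
subtraction game: Grundy value = 14. Running XOR: 35 XOR 14 = 45
The combined Grundy value is 45.

45


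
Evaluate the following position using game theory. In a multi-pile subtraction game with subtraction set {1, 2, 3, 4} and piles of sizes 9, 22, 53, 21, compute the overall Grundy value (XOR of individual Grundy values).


Subtraction set: {1, 2, 3, 4}
For this subtraction set, G(n) = n mod 5 (period = max + 1 = 5).
Pile 1 (size 9): G(9) = 9 mod 5 = 4
Pile 2 (size 22): G(22) = 22 mod 5 = 2
Pile 3 (size 53): G(53) = 53 mod 5 = 3
Pile 4 (size 21): G(21) = 21 mod 5 = 1
Total Grundy value = XOR of all: 4 XOR 2 XOR 3 XOR 1 = 4

4


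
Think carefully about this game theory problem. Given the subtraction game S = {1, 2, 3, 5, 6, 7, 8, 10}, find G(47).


The subtraction set is S = {1, 2, 3, 5, 6, 7, 8, 10}.
G(k) = mex{ G(k - s) : s in S, s <= k }. We compute iteratively: G(0) = 0.
G(1) = mex({0}) = 1
G(2) = mex({0, 1}) = 2
G(3) = mex({0, 1, 2}) = 3
G(4) = mex({1, 2, 3}) = 0
G(5) = mex({0, 2, 3}) = 1
G(6) = mex({0, 1, 3}) = 2
G(7) = mex({0, 1, 2}) = 3
G(8) = mex({0, 1, 2, 3}) = 4
G(9) = mex({0, 1, 2, 3, 4}) = 5
G(10) = mex({0, 1, 2, 3, 4, 5}) = 6
G(11) = mex({0, 1, 2, 3, 4, 5, 6}) = 7
G(12) = mex({0, 1, 2, 3, 5, 6, 7}) = 4
G(13) = mex({1, 2, 3, 4, 6, 7}) = 0
G(14) = mex({0, 2, 3, 4, 5, 7}) = 1
G(15) = mex({0, 1, 3, 4, 5, 6}) = 2
G(16) = mex({0, 1, 2, 4, 5, 6, 7}) = 3
G(17) = mex({1, 2, 3, 4, 5, 6, 7}) = 0
G(18) = mex({0, 2, 3, 4, 6, 7}) = 1
G(19) = mex({0, 1, 3, 4, 5, 7}) = 2
G(20) = mex({0, 1, 2, 4, 6}) = 3
G(21) = mex({0, 1, 2, 3, 7}) = 4
G(22) = mex({0, 1, 2, 3, 4}) = 5
Observe that G(13)..G(22) = 0, 1, 2, 3, 0, 1, 2, 3, 4, 5 repeats G(0)..G(9) = 0, 1, 2, 3, 0, 1, 2, 3, 4, 5.
For k >= max(S) = 10, G(k) is determined by the previous 10 values G(k-10)..G(k-1); a window of 10 consecutive values has recurred shifted by 13, so by induction G(k + 13) = G(k) for all k >= 0: the sequence is periodic from the start with period 13.
One period: G(0..12) = 0, 1, 2, 3, 0, 1, 2, 3, 4, 5, 6, 7, 4.
47 mod 13 = 8, so G(47) = G(8) = 4.

4


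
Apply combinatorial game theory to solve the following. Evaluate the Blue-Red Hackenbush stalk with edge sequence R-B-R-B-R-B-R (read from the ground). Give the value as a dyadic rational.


Edges (from ground): R-B-R-B-R-B-R
By Berlekamp's sign-expansion rule, a Blue-Red Hackenbush stalk has the value of the surreal number whose sign sequence is the edge sequence with B -> + and R -> -.
Sign sequence: -+-+-+-
Trace the sign expansion in the surreal number tree, starting from 0:
Edge 1: R (sign -) -> bounds (-inf, 0), value = -1
Edge 2: B (sign +) -> bounds (-1, 0), value = -1/2
Edge 3: R (sign -) -> bounds (-1, -1/2), value = -3/4
Edge 4: B (sign +) -> bounds (-3/4, -1/2), value = -5/8
Edge 5: R (sign -) -> bounds (-3/4, -5/8), value = -11/16
Edge 6: B (sign +) -> bounds (-11/16, -5/8), value = -21/32
Edge 7: R (sign -) -> bounds (-11/16, -21/32), value = -43/64
Game value = -43/64

-43/64
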